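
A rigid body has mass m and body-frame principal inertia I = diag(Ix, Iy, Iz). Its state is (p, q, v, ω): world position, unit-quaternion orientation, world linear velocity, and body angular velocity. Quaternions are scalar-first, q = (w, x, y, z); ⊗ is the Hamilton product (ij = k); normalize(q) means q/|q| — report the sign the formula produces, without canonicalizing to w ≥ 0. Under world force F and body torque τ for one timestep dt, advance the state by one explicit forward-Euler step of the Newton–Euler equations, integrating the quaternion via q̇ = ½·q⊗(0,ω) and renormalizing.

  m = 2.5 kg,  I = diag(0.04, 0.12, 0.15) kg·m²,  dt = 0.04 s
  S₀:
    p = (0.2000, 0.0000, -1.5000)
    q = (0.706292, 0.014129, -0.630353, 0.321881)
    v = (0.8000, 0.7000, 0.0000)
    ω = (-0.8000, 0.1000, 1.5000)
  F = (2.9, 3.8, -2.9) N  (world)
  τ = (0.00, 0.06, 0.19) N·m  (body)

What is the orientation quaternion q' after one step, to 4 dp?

2q̇ = q⊗(0,ω) = (-0.4084830, -1.5427512, -0.2080691, 0.5565685)
q' = normalize(q + ½dt·q⊗(0,ω)) = (0.6977, -0.0167, -0.6341, 0.3328)

q' = (0.6977, -0.0167, -0.6341, 0.3328)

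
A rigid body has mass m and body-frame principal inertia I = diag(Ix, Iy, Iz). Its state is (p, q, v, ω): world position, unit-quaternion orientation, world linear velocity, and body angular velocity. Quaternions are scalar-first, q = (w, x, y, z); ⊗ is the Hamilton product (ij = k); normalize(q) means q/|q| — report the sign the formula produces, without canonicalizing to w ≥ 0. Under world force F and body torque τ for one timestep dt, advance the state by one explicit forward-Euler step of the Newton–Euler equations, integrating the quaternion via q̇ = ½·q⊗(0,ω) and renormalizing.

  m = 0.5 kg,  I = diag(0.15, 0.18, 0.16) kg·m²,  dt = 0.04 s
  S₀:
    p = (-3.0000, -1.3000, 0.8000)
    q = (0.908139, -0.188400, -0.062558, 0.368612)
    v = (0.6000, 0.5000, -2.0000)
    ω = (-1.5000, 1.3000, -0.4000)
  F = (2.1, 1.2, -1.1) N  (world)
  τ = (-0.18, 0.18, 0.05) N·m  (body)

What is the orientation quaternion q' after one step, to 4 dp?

q' = (0.9063, -0.2245, -0.0515, 0.3543)

q⊗(0,ω) = (-0.0538298, -1.8163809, 0.5523027, -0.7020126)
updated quaternion q' = (0.9063, -0.2245, -0.0515, 0.3543)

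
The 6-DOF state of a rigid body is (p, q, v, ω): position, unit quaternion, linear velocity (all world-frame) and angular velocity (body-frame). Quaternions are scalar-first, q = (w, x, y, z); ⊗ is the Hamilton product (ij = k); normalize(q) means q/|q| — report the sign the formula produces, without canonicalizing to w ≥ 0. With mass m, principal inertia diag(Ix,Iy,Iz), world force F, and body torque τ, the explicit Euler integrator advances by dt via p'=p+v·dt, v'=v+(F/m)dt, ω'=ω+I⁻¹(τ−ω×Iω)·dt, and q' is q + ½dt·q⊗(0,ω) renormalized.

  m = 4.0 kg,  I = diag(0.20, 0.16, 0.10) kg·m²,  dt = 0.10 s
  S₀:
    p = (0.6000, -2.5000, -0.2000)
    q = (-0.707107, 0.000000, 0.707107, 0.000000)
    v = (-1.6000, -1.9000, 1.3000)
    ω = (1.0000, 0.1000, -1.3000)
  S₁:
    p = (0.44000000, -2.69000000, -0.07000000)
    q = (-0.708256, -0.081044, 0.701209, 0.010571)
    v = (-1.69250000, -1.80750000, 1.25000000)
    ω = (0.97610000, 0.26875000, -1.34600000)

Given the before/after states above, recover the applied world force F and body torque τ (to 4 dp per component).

F = (-3.7000, 3.7000, -2.0000)
τ = (-0.0400, 0.1400, -0.0500)

ω₁ − ω₀ = (-0.02390000, 0.16875000, -0.04600000)
τ = I·(Δω/dt) + ω₀×(Iω₀) = (-0.0400, 0.1400, -0.0500)
velocity change Δv = (-0.09250000, 0.09250000, -0.05000000)
applied force F = (-3.7000, 3.7000, -2.0000)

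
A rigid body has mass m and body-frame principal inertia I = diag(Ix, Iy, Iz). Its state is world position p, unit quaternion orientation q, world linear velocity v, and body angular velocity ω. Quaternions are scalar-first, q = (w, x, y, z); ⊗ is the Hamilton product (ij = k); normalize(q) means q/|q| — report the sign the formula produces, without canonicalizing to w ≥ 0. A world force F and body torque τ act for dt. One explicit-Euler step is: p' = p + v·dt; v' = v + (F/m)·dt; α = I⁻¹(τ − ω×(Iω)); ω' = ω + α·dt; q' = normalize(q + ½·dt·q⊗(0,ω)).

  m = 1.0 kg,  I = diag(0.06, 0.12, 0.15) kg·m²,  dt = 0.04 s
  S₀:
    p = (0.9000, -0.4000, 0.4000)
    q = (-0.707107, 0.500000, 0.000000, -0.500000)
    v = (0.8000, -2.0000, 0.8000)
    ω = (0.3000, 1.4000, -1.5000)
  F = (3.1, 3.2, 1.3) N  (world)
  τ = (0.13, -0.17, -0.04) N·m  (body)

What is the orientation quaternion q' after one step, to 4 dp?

Hamilton product q⊗(0,ω) = (-0.9000000, 0.4878679, -0.3899498, 1.7606605)
q + ½dt·q⊗(0,ω), renormalized = (-0.7245, 0.5093, -0.0078, -0.4644)

q' = (-0.7245, 0.5093, -0.0078, -0.4644)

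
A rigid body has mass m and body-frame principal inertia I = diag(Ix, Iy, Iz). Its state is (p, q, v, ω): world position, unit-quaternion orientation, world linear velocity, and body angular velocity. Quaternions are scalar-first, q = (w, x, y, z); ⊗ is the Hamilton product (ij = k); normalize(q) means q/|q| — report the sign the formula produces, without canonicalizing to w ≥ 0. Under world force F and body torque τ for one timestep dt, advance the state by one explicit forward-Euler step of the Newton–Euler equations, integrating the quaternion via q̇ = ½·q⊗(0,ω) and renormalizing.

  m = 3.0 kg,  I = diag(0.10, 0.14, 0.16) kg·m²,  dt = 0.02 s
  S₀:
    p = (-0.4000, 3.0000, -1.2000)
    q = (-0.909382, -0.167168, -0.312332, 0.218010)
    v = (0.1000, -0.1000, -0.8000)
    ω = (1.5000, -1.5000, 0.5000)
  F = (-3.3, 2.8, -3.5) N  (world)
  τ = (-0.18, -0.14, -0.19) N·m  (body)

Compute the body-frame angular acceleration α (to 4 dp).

precession coupling ω×(Iω) = (-0.0150, -0.0450, -0.0900)
α = I⁻¹(τ − ω×Iω) = (-1.6500, -0.6786, -0.6250)

α = (-1.6500, -0.6786, -0.6250)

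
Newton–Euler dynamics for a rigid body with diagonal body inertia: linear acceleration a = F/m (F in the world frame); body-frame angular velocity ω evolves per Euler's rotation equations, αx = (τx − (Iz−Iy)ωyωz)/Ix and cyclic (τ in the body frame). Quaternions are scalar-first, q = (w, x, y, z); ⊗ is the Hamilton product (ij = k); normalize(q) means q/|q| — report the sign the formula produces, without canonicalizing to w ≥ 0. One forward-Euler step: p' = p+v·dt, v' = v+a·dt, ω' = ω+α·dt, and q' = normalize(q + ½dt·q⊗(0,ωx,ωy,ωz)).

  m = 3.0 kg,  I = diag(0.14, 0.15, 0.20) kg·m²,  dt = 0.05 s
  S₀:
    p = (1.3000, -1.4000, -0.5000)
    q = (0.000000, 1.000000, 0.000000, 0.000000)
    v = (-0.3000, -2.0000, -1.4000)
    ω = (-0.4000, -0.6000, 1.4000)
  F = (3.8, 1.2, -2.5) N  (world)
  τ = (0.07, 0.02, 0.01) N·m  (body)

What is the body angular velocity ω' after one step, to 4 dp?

ω×(Iω) gyroscopic = (-0.0420, 0.0336, 0.0024)
α = I⁻¹(τ − ω×Iω) = (0.8000, -0.0907, 0.0380)
ω' = ω + α·dt = (-0.3600, -0.6045, 1.4019)

ω' = (-0.3600, -0.6045, 1.4019)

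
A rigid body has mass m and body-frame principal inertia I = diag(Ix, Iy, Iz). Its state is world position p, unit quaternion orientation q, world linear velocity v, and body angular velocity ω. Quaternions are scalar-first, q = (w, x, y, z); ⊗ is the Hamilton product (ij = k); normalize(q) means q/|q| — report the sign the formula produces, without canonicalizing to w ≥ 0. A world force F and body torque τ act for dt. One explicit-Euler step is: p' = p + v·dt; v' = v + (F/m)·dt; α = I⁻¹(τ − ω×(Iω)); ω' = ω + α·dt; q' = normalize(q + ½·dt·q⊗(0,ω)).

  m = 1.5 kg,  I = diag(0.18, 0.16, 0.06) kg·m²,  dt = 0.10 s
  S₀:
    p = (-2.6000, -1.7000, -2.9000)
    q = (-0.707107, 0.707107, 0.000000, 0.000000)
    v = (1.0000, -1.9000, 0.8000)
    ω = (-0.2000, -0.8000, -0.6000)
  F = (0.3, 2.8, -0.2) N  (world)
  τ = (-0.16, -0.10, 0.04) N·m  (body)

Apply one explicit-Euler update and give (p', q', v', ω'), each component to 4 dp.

linear accel F/m = (0.2000, 1.8667, -0.1333)
p + v·dt = (-2.5000, -1.8900, -2.8200)
v' = v + a·dt = (1.0200, -1.7133, 0.7867)
precession coupling ω×(Iω) = (-0.0480, 0.0144, -0.0032)
angular accel α = (-0.6222, -0.7150, 0.7200)
ω + α·dt = (-0.2622, -0.8715, -0.5280)
q⊗(0,ω) = (0.1414214, 0.1414214, 0.9899498, -0.1414214)
q + ½dt·q⊗(0,ω), renormalized = (-0.6991, 0.7133, 0.0494, -0.0071)

p' = (-2.5000, -1.8900, -2.8200)
q' = (-0.6991, 0.7133, 0.0494, -0.0071)
v' = (1.0200, -1.7133, 0.7867)
ω' = (-0.2622, -0.8715, -0.5280)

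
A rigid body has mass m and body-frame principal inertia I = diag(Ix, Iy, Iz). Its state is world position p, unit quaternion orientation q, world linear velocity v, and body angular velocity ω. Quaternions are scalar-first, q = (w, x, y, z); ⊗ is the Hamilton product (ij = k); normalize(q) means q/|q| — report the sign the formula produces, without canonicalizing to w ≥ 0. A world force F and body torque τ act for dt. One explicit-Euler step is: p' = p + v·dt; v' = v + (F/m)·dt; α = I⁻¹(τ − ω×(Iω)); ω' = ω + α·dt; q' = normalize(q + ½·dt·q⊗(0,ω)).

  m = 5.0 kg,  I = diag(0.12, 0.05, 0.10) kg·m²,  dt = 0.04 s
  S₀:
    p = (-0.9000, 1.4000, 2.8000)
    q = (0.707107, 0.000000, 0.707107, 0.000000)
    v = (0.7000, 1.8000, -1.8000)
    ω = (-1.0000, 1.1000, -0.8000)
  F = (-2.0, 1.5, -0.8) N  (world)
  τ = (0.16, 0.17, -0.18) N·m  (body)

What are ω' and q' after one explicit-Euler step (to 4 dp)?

α = I⁻¹(τ − ω×Iω) = (1.7000, 3.0800, -2.5700)
new body rate ω' = (-0.9320, 1.2232, -0.9028)
Hamilton product q⊗(0,ω) = (-0.7778177, -1.2727926, 0.7778177, 0.1414214)
q' = normalize(q + ½dt·q⊗(0,ω)) = (0.6912, -0.0254, 0.7223, 0.0028)

ω' = (-0.9320, 1.2232, -0.9028)
q' = (0.6912, -0.0254, 0.7223, 0.0028)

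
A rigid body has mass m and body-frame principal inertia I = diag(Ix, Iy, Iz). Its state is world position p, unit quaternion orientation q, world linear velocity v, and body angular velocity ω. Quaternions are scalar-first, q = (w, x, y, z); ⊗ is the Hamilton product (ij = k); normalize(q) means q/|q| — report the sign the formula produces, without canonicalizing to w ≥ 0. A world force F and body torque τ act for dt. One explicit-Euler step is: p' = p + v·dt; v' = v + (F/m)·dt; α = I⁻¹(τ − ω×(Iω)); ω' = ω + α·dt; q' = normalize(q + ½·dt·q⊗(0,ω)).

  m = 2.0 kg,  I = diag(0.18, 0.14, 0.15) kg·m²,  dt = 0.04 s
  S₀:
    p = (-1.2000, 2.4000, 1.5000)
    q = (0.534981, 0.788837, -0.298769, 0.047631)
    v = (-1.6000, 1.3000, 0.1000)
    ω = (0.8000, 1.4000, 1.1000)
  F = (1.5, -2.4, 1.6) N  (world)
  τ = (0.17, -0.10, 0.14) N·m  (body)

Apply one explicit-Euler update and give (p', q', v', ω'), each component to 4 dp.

p' = (-1.2640, 2.4520, 1.5040)
q' = (0.5293, 0.7889, -0.3002, 0.0862)
v' = (-1.5700, 1.2520, 0.1320)
ω' = (0.8344, 1.3639, 1.1493)

precession coupling ω×(Iω) = (0.0154, 0.0264, -0.0448)
angular accel α = (0.8589, -0.9029, 1.2320)
ω + α·dt = (0.8344, 1.3639, 1.1493)
q⊗(0,ω) = (-0.2651871, 0.0326555, -0.0806425, 1.9318661)
q + ½dt·q⊗(0,ω), renormalized = (0.5293, 0.7889, -0.3002, 0.0862)
p' = p + v·dt = (-1.2640, 2.4520, 1.5040)
v + (F/m)dt = (-1.5700, 1.2520, 0.1320)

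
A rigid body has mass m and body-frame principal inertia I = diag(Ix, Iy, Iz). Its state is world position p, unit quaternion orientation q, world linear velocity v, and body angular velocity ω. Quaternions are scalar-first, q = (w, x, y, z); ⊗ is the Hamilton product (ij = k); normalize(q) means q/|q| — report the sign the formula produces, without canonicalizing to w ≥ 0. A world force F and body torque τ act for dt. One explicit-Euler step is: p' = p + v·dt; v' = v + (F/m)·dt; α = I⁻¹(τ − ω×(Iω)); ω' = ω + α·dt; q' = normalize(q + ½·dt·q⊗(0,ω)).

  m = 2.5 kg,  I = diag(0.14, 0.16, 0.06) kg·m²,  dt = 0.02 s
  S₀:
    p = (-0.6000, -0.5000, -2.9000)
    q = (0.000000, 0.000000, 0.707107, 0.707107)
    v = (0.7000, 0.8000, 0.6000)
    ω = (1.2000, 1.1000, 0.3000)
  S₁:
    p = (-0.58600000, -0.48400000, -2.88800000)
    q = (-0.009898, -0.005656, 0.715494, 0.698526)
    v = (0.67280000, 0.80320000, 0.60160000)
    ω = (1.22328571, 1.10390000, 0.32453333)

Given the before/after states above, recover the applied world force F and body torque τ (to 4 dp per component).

v₁ − v₀ = (-0.02720000, 0.00320000, 0.00160000)
F = m·Δv/dt = (-3.4000, 0.4000, 0.2000)
Δω = ω₁−ω₀ = (0.02328571, 0.00390000, 0.02453333)
ω₀×(Iω₀) = (-0.0330, 0.0288, 0.0264)
applied torque τ = (0.1300, 0.0600, 0.1000)

F = (-3.4000, 0.4000, 0.2000)
τ = (0.1300, 0.0600, 0.1000)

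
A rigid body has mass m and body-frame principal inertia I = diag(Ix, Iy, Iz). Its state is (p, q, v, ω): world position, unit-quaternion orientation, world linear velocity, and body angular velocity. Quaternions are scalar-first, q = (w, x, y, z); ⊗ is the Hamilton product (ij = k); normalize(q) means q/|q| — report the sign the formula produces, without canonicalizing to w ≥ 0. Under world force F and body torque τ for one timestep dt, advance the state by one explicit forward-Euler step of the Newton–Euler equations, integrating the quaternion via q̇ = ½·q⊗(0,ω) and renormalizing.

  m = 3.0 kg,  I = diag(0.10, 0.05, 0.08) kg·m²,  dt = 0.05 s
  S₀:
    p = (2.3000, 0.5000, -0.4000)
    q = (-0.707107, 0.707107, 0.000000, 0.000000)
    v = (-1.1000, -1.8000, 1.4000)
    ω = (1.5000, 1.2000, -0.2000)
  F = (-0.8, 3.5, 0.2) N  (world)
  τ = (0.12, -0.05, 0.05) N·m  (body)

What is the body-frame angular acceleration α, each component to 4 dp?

α = (1.2720, -0.8800, 1.7500)

precession coupling ω×(Iω) = (-0.0072, -0.0060, -0.0900)
α = I⁻¹(τ − ω×Iω) = (1.2720, -0.8800, 1.7500)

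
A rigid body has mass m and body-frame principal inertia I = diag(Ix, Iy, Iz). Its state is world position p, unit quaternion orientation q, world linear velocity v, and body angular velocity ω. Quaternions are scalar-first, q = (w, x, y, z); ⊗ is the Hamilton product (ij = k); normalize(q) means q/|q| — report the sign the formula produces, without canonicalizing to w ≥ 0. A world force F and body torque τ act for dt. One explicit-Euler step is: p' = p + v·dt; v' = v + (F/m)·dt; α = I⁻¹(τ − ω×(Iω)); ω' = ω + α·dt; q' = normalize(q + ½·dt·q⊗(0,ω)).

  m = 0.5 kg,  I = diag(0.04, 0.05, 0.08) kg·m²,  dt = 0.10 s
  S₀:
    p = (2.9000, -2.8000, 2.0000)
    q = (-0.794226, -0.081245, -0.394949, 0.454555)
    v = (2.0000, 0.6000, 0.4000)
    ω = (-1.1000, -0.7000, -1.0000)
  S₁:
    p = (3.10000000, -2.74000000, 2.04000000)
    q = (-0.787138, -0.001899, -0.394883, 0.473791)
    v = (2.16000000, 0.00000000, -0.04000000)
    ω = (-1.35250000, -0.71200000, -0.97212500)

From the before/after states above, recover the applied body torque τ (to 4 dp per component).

τ = (-0.0800, -0.0500, 0.0300)

Δω = ω₁−ω₀ = (-0.25250000, -0.01200000, 0.02787500)
τ = I·(Δω/dt) + ω₀×(Iω₀) = (-0.0800, -0.0500, 0.0300)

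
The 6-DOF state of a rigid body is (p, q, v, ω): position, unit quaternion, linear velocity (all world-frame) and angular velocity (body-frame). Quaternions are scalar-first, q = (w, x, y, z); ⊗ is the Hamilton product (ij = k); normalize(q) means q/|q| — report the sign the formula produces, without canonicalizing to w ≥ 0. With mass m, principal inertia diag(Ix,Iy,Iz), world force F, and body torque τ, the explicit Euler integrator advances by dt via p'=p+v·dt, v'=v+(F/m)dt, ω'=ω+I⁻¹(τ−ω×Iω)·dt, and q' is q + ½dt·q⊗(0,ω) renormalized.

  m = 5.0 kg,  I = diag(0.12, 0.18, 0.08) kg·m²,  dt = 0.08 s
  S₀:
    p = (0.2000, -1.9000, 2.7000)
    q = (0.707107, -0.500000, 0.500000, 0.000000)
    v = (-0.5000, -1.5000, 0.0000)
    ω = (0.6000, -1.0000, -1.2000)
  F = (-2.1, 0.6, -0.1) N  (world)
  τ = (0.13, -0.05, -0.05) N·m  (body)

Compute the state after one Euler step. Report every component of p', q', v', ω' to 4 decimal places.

p + v·dt = (0.1600, -2.0200, 2.7000)
v + (F/m)dt = (-0.5336, -1.4904, -0.0016)
angular accel α = (2.0833, -0.1178, -0.1750)
ω' = ω + α·dt = (0.7667, -1.0094, -1.2140)
2q̇ = q⊗(0,ω) = (0.8000000, -0.1757358, -1.3071070, -0.6485284)
updated quaternion q' = (0.7375, -0.5059, 0.4467, -0.0259)

p' = (0.1600, -2.0200, 2.7000)
q' = (0.7375, -0.5059, 0.4467, -0.0259)
v' = (-0.5336, -1.4904, -0.0016)
ω' = (0.7667, -1.0094, -1.2140)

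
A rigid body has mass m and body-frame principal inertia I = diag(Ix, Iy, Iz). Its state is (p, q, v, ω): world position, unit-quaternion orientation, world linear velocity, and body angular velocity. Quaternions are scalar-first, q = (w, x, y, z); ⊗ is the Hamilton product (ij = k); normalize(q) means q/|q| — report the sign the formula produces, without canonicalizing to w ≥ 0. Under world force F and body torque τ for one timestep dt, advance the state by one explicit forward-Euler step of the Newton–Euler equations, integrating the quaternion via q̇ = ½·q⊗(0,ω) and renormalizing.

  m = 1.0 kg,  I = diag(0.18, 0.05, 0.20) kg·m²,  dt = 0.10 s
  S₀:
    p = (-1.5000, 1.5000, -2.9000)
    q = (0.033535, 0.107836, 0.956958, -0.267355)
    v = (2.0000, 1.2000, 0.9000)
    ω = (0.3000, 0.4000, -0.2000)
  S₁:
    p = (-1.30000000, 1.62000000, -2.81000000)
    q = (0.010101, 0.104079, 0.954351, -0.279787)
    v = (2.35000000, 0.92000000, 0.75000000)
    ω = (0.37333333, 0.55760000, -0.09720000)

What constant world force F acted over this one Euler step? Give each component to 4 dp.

F = (3.5000, -2.8000, -1.5000)

velocity change Δv = (0.35000000, -0.28000000, -0.15000000)
m·(v₁−v₀)/dt = (3.5000, -2.8000, -1.5000)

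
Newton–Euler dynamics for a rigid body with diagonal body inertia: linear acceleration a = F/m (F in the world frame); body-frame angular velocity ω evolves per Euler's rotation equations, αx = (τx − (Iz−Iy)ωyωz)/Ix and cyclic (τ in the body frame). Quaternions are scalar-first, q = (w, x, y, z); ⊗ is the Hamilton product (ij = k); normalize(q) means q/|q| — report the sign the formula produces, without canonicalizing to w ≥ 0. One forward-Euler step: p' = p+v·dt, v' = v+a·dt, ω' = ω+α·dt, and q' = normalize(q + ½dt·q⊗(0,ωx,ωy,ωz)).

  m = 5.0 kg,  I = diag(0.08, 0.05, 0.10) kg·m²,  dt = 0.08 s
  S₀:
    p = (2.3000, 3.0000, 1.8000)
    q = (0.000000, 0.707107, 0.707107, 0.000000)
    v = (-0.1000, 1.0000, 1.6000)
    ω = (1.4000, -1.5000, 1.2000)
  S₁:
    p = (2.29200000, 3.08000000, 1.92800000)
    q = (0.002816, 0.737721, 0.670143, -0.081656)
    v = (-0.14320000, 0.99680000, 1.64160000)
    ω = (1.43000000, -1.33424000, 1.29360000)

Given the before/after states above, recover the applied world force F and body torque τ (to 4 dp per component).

ω₁ − ω₀ = (0.03000000, 0.16576000, 0.09360000)
ω₀×(Iω₀) = (-0.0900, -0.0336, 0.0630)
I·α + gyro = (-0.0600, 0.0700, 0.1800)
Δv = v₁−v₀ = (-0.04320000, -0.00320000, 0.04160000)
F = m·Δv/dt = (-2.7000, -0.2000, 2.6000)

F = (-2.7000, -0.2000, 2.6000)
τ = (-0.0600, 0.0700, 0.1800)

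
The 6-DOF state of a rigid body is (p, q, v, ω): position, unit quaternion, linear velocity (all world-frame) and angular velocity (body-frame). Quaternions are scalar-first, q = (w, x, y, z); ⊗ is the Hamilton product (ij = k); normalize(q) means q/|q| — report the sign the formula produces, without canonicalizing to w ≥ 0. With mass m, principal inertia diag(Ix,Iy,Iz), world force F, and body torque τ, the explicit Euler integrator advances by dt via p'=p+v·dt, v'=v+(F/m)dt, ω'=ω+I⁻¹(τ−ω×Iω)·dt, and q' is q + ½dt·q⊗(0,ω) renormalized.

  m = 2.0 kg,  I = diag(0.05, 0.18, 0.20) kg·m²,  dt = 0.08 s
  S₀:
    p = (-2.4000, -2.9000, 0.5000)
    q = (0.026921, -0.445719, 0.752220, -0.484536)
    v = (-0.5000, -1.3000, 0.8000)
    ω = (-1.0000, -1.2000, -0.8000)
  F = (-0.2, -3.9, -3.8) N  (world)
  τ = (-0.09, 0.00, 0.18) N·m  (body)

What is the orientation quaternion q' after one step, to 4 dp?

2q̇ = q⊗(0,ω) = (0.0693162, -1.2101402, 0.0956556, 1.2655460)
q' = normalize(q + ½dt·q⊗(0,ω)) = (0.0296, -0.4929, 0.7542, -0.4328)

q' = (0.0296, -0.4929, 0.7542, -0.4328)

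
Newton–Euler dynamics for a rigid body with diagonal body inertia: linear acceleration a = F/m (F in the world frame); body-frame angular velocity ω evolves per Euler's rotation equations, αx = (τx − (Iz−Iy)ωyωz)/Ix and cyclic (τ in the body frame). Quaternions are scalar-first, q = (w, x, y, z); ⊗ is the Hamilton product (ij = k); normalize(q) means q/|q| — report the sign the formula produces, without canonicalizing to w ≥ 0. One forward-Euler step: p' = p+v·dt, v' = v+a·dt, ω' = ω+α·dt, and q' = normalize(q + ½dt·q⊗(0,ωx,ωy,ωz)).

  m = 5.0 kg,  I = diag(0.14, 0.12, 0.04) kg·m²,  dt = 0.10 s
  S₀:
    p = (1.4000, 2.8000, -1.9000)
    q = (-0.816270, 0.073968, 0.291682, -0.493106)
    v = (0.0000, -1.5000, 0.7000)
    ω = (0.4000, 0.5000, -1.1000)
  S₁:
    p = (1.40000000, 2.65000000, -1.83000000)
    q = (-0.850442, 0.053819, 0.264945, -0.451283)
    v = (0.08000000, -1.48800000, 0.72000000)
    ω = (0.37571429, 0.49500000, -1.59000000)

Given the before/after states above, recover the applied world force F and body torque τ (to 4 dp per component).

F = (4.0000, 0.6000, 1.0000)
τ = (0.0100, -0.0500, -0.2000)

rate change Δω = (-0.02428571, -0.00500000, -0.49000000)
I·α + gyro = (0.0100, -0.0500, -0.2000)
Δv = v₁−v₀ = (0.08000000, 0.01200000, 0.02000000)
m·(v₁−v₀)/dt = (4.0000, 0.6000, 1.0000)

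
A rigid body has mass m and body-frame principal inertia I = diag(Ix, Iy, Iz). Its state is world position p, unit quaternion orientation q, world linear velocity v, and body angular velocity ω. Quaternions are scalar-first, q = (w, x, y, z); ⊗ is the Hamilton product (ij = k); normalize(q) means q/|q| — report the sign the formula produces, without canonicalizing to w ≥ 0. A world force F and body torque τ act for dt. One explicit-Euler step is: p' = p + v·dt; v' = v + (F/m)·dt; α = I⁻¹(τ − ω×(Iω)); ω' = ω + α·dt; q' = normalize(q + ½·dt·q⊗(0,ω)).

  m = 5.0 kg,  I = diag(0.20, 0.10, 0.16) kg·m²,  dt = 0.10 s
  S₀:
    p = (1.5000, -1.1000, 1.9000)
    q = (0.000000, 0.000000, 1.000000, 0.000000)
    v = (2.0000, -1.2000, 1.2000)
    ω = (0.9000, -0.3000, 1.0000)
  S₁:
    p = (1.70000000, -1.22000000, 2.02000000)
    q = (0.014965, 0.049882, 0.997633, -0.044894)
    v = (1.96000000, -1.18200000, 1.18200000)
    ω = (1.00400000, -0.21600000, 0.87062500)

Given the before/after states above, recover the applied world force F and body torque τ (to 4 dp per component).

F = (-2.0000, 0.9000, -0.9000)
τ = (0.1900, 0.1200, -0.1800)

velocity change Δv = (-0.04000000, 0.01800000, -0.01800000)
applied force F = (-2.0000, 0.9000, -0.9000)
rate change Δω = (0.10400000, 0.08400000, -0.12937500)
applied torque τ = (0.1900, 0.1200, -0.1800)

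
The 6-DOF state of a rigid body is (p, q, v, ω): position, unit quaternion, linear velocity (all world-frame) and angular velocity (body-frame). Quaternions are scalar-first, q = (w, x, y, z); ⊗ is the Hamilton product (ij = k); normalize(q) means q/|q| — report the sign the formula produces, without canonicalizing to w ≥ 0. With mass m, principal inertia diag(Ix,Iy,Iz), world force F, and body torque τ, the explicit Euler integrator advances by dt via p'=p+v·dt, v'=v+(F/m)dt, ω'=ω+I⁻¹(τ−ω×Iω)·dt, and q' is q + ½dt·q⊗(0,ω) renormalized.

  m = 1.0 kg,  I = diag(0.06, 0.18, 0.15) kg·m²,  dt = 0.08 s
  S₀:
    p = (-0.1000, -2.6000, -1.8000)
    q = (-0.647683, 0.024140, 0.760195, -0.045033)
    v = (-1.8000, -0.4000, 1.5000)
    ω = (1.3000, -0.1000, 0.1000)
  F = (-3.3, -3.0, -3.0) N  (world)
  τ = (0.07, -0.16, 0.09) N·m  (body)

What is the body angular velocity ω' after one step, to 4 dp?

gyro term ω×Iω = (0.0003, -0.0117, -0.0156)
(τ − ω×Iω)/I = (1.1617, -0.8239, 0.7040)
ω' = ω + α·dt = (1.3929, -0.1659, 0.1563)

ω' = (1.3929, -0.1659, 0.1563)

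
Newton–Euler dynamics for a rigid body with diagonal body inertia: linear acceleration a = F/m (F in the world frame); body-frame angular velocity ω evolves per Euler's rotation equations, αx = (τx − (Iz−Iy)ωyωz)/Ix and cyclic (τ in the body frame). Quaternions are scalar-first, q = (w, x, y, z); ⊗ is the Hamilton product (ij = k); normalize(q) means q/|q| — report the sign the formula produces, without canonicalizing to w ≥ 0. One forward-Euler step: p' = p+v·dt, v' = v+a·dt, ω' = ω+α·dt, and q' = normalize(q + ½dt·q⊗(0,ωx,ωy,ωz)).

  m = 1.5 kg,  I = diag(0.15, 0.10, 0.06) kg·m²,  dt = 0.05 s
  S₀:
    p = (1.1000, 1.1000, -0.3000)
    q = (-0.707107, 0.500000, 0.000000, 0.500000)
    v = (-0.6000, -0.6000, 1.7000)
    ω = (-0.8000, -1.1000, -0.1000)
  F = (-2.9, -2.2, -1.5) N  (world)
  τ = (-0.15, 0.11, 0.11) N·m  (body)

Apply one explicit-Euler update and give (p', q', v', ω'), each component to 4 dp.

angular accel α = (-0.9707, 1.0280, 2.5667)
ω + α·dt = (-0.8485, -1.0486, 0.0283)
Hamilton product q⊗(0,ω) = (0.4500000, 1.1156856, 0.4278177, -0.4792893)
q + ½dt·q⊗(0,ω), renormalized = (-0.6955, 0.5276, 0.0107, 0.4877)
new position p' = (1.0700, 1.0700, -0.2150)
new velocity v' = (-0.6967, -0.6733, 1.6500)

p' = (1.0700, 1.0700, -0.2150)
q' = (-0.6955, 0.5276, 0.0107, 0.4877)
v' = (-0.6967, -0.6733, 1.6500)
ω' = (-0.8485, -1.0486, 0.0283)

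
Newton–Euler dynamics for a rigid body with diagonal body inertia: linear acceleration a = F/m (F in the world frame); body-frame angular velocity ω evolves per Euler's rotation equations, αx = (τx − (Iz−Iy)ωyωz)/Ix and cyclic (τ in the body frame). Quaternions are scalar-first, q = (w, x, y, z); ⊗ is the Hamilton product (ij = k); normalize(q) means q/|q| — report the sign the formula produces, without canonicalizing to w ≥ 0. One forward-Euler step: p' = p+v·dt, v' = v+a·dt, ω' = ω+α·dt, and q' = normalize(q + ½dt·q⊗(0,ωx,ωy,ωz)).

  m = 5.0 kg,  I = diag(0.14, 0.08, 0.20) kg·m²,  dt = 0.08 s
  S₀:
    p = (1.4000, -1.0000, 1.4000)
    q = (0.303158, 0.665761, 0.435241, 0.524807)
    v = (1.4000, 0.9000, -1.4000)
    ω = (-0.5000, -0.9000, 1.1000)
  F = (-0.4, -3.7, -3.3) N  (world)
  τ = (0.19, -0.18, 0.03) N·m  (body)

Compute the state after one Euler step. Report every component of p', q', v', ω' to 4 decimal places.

p + v·dt = (1.5120, -0.9280, 1.2880)
v + (F/m)dt = (1.3936, 0.8408, -1.4528)
precession coupling ω×(Iω) = (-0.1188, 0.0330, -0.0270)
α = I⁻¹(τ − ω×Iω) = (2.2057, -2.6625, 0.2850)
new body rate ω' = (-0.3235, -1.1130, 1.1228)
2q̇ = q⊗(0,ω) = (0.1473097, 0.7995124, -1.2675828, -0.0480906)
q' = normalize(q + ½dt·q⊗(0,ω)) = (0.3085, 0.6965, 0.3838, 0.5219)

p' = (1.5120, -0.9280, 1.2880)
q' = (0.3085, 0.6965, 0.3838, 0.5219)
v' = (1.3936, 0.8408, -1.4528)
ω' = (-0.3235, -1.1130, 1.1228)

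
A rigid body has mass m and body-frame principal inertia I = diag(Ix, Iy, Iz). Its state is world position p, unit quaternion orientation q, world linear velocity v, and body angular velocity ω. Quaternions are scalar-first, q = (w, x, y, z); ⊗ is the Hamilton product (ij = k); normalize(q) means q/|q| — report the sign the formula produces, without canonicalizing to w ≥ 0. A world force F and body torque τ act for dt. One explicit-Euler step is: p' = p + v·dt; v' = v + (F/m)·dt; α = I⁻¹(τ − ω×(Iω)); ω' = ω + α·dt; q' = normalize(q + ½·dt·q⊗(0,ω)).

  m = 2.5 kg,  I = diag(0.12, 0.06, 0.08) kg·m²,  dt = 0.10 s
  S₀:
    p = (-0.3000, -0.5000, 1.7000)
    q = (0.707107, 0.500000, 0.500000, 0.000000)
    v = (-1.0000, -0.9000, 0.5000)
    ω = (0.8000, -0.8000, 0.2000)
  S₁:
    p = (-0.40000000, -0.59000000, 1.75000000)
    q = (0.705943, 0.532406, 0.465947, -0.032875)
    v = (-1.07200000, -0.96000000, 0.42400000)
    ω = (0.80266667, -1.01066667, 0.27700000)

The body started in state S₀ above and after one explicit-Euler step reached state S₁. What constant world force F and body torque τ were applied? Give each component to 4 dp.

rate change Δω = (0.00266667, -0.21066667, 0.07700000)
gyro term ω₀×Iω₀ = (-0.0032, 0.0064, 0.0384)
I·α + gyro = (0.0000, -0.1200, 0.1000)
velocity change Δv = (-0.07200000, -0.06000000, -0.07600000)
F = m·Δv/dt = (-1.8000, -1.5000, -1.9000)

F = (-1.8000, -1.5000, -1.9000)
τ = (0.0000, -0.1200, 0.1000)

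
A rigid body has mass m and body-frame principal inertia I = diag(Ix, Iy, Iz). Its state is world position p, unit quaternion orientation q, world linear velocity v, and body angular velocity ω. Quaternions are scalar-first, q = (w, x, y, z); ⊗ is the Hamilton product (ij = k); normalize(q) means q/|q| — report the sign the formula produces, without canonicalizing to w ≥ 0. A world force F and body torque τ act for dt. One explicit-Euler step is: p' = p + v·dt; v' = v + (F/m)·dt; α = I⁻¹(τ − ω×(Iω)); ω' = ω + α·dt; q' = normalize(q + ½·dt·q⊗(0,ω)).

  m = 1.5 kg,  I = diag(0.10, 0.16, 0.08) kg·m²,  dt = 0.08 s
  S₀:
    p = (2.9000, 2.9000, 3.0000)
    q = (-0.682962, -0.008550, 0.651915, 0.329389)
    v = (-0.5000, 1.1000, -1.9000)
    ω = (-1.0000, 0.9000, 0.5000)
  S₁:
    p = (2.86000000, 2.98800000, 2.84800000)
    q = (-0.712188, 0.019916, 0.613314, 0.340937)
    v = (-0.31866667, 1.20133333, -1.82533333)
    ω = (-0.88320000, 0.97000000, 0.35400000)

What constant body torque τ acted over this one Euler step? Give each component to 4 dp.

τ = (0.1100, 0.1300, -0.2000)

Δω = ω₁−ω₀ = (0.11680000, 0.07000000, -0.14600000)
applied torque τ = (0.1100, 0.1300, -0.2000)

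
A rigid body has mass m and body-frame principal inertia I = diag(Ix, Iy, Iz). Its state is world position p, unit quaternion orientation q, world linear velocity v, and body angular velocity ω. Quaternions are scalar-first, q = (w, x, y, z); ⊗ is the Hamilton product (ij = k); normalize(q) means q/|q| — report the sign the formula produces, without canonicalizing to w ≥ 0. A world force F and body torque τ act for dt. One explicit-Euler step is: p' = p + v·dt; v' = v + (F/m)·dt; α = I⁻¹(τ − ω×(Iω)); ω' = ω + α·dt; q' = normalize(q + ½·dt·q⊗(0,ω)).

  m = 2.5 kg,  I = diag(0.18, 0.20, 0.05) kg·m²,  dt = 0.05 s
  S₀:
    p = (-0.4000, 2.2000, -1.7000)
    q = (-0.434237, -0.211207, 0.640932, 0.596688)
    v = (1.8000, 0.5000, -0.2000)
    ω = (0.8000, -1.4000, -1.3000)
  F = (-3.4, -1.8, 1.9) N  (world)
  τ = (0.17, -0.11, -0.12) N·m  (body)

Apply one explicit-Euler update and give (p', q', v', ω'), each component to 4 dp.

a = (-1.3600, -0.7200, 0.7600)
p + v·dt = (-0.3100, 2.2250, -1.7100)
v + (F/m)dt = (1.7320, 0.4640, -0.1620)
ω×(Iω) gyroscopic = (-0.2730, -0.1352, -0.0224)
(τ − ω×Iω)/I = (2.4611, 0.1260, -1.9520)
ω' = ω + α·dt = (0.9231, -1.3937, -1.3976)
2q̇ = q⊗(0,ω) = (1.8419648, -0.3452380, 0.8107131, 0.3474523)
q' = normalize(q + ½dt·q⊗(0,ω)) = (-0.3877, -0.2195, 0.6603, 0.6046)

p' = (-0.3100, 2.2250, -1.7100)
q' = (-0.3877, -0.2195, 0.6603, 0.6046)
v' = (1.7320, 0.4640, -0.1620)
ω' = (0.9231, -1.3937, -1.3976)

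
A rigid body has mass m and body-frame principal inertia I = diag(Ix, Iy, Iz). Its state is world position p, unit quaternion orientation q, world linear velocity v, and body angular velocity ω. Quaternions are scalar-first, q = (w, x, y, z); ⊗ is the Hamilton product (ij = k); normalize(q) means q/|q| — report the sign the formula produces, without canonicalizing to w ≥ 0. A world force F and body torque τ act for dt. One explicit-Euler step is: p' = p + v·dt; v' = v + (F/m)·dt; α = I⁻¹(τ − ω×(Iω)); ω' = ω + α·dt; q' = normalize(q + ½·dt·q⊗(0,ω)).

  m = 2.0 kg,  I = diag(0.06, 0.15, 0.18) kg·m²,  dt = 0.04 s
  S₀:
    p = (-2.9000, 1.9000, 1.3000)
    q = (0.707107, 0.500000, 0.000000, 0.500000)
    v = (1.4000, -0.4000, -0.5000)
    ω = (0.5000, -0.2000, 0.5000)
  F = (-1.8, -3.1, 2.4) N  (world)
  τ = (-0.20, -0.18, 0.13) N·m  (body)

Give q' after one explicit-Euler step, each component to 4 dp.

2q̇ = q⊗(0,ω) = (-0.5000000, 0.4535535, -0.1414214, 0.2535535)
q + ½dt·q⊗(0,ω), renormalized = (0.6970, 0.5090, -0.0028, 0.5050)

q' = (0.6970, 0.5090, -0.0028, 0.5050)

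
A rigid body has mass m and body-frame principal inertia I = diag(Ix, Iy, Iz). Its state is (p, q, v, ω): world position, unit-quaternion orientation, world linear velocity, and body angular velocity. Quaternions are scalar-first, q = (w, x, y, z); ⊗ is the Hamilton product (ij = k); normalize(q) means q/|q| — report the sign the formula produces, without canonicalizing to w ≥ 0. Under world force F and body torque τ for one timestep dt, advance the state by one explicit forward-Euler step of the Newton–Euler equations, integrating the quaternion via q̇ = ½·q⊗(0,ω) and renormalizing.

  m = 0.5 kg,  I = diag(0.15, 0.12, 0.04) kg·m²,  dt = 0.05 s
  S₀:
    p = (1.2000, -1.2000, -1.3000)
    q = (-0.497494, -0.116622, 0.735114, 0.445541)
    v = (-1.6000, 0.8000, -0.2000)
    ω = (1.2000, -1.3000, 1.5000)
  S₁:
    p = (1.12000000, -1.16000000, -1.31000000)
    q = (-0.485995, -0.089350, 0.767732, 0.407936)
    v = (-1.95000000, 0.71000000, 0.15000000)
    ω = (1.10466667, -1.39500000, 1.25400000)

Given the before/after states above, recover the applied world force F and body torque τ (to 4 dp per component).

F = (-3.5000, -0.9000, 3.5000)
τ = (-0.1300, -0.0300, -0.1500)

Δω = ω₁−ω₀ = (-0.09533333, -0.09500000, -0.24600000)
gyro term ω₀×Iω₀ = (0.1560, 0.1980, 0.0468)
τ = I·(Δω/dt) + ω₀×(Iω₀) = (-0.1300, -0.0300, -0.1500)
velocity change Δv = (-0.35000000, -0.09000000, 0.35000000)
applied force F = (-3.5000, -0.9000, 3.5000)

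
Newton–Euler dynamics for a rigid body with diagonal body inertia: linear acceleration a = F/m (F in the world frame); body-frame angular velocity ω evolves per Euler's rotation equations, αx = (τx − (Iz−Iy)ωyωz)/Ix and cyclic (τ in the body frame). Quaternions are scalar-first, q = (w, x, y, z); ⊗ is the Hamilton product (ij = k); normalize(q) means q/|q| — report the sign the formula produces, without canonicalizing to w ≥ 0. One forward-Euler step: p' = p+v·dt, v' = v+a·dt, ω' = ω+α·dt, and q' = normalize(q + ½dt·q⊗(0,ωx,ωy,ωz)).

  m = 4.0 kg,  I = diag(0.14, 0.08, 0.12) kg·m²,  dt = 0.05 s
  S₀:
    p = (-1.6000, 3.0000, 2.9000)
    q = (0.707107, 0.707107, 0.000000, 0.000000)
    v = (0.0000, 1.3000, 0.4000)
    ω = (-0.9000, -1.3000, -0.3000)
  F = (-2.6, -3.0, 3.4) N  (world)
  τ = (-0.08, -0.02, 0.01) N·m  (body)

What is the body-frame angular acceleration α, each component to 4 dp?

α = (-0.6829, -0.3175, 0.6683)

gyro term ω×Iω = (0.0156, 0.0054, -0.0702)
(τ − ω×Iω)/I = (-0.6829, -0.3175, 0.6683)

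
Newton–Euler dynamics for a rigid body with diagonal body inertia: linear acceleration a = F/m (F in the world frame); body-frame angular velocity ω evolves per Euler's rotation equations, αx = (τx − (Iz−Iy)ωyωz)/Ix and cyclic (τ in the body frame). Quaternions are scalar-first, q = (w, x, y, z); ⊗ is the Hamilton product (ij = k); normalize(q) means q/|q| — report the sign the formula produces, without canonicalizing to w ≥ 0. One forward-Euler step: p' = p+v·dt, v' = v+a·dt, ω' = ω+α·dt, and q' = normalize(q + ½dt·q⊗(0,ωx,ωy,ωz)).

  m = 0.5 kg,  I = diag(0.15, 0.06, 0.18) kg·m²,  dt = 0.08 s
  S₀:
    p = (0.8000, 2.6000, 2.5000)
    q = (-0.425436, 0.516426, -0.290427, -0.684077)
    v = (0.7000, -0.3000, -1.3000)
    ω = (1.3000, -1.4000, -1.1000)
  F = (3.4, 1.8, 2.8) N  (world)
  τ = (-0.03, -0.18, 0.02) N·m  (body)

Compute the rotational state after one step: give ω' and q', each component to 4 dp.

precession coupling ω×(Iω) = (0.1848, 0.0429, 0.1638)
(τ − ω×Iω)/I = (-1.4320, -3.7150, -0.7989)
ω + α·dt = (1.1854, -1.6972, -1.1639)
Hamilton product q⊗(0,ω) = (-1.8304363, -1.1913049, 0.2743789, 0.1225383)
q + ½dt·q⊗(0,ω), renormalized = (-0.4967, 0.4670, -0.2784, -0.6765)

ω' = (1.1854, -1.6972, -1.1639)
q' = (-0.4967, 0.4670, -0.2784, -0.6765)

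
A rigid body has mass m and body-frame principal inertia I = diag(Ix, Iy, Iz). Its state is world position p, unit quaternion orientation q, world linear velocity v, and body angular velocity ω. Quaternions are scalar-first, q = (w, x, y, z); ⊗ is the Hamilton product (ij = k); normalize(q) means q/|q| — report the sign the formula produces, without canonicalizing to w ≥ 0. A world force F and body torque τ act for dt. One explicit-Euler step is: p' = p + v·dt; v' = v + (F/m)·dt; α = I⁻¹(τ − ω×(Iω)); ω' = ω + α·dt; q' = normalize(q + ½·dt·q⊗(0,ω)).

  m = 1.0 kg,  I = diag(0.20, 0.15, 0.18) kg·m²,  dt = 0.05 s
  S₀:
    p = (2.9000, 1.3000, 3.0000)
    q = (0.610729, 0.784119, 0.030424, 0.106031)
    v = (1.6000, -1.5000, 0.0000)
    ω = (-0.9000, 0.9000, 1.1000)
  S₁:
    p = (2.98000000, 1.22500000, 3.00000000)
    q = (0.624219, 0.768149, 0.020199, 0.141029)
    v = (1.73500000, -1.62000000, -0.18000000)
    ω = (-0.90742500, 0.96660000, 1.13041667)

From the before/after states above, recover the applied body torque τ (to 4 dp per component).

τ = (0.0000, 0.1800, 0.1500)

Δω = ω₁−ω₀ = (-0.00742500, 0.06660000, 0.03041667)
gyro term ω₀×Iω₀ = (0.0297, -0.0198, 0.0405)
τ = I·(Δω/dt) + ω₀×(Iω₀) = (0.0000, 0.1800, 0.1500)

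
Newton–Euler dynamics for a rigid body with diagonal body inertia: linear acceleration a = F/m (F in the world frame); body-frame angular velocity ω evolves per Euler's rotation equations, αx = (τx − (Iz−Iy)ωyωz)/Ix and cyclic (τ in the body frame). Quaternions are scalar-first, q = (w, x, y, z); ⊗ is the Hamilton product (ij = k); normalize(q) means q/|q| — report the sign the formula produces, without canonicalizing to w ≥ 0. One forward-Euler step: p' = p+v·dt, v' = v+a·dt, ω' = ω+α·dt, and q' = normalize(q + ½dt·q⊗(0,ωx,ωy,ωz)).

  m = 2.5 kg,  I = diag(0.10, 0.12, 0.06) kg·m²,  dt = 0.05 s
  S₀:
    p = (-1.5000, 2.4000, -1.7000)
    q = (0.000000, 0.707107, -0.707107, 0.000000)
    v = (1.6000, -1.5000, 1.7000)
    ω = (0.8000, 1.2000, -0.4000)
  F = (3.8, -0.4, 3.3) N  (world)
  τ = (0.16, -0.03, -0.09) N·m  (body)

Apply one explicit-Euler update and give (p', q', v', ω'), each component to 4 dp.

angular accel α = (1.3120, -0.1433, -1.8200)
ω + α·dt = (0.8656, 1.1928, -0.4910)
q⊗(0,ω) = (0.2828428, 0.2828428, 0.2828428, 1.4142140)
q' = normalize(q + ½dt·q⊗(0,ω)) = (0.0071, 0.7137, -0.6995, 0.0353)
linear accel F/m = (1.5200, -0.1600, 1.3200)
p + v·dt = (-1.4200, 2.3250, -1.6150)
new velocity v' = (1.6760, -1.5080, 1.7660)

p' = (-1.4200, 2.3250, -1.6150)
q' = (0.0071, 0.7137, -0.6995, 0.0353)
v' = (1.6760, -1.5080, 1.7660)
ω' = (0.8656, 1.1928, -0.4910)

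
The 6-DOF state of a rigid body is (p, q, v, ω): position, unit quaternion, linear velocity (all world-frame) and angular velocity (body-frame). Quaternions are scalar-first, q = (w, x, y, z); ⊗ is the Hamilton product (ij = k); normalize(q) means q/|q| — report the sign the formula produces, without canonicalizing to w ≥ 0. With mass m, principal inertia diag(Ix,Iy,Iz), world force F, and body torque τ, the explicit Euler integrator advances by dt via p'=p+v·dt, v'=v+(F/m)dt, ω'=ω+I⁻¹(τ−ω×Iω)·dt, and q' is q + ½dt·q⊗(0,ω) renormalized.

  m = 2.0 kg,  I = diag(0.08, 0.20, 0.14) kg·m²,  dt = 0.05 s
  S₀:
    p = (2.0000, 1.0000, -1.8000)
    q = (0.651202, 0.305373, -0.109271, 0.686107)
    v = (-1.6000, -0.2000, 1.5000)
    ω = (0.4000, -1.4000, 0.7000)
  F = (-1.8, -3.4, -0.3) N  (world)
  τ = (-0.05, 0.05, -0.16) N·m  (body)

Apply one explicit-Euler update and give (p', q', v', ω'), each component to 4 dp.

p' = (1.9200, 0.9900, -1.7250)
q' = (0.6318, 0.3337, -0.1304, 0.6873)
v' = (-1.6450, -0.2850, 1.4925)
ω' = (0.3320, -1.3833, 0.6669)

linear accel F/m = (-0.9000, -1.7000, -0.1500)
p + v·dt = (1.9200, 0.9900, -1.7250)
v' = v + a·dt = (-1.6450, -0.2850, 1.4925)
gyro term ω×Iω = (0.0588, -0.0168, -0.0672)
angular accel α = (-1.3600, 0.3340, -0.6629)
new body rate ω' = (0.3320, -1.3833, 0.6669)
2q̇ = q⊗(0,ω) = (-0.7554035, 1.1445409, -0.8510011, 0.0720276)
q' = normalize(q + ½dt·q⊗(0,ω)) = (0.6318, 0.3337, -0.1304, 0.6873)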